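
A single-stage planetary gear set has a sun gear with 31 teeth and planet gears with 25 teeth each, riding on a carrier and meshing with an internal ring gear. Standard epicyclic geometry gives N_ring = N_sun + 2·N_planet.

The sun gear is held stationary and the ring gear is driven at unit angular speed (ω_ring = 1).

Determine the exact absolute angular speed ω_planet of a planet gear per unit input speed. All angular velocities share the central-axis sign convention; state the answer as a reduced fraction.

81/50

N_ring = 31 + 2·25 = 81
31(ω_s−ω_c) = −81(ω_r−ω_c),  ω_s=0, ω_r=1
31(0−ω_c) = −81(1−ω_c)  ⇒  112ω_c = 81  ⇒  ω_c = 81/112
sun–planet: 31·(0−81/112) = −25·(ω_p−ω_c)  ⇒  ω_p−ω_c = −(31/25)·(-81/112) = 2511/2800
ω_p = 81/112 + 2511/2800 = 81/50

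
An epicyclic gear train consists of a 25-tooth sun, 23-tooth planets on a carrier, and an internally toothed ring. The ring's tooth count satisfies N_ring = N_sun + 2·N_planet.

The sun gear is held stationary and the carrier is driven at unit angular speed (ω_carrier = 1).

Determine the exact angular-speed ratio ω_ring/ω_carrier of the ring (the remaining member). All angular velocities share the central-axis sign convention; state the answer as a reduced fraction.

96/71

N_ring = 25 + 2·23 = 71
25(ω_s−ω_c) = −71(ω_r−ω_c),  ω_s=0, ω_c=1
ω_r = 1 − (25/71)(0−1) = 96/71
ω_r/ω_c = 96/71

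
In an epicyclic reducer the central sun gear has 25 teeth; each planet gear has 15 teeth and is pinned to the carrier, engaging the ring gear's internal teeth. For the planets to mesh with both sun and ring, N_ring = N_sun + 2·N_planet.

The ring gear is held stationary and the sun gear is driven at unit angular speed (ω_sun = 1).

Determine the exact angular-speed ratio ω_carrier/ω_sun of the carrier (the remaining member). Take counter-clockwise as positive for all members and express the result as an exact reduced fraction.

N_ring = 25 + 2·15 = 55
25(ω_s−ω_c) = −55(ω_r−ω_c),  ω_r=0, ω_s=1
25(1−ω_c) = −55(0−ω_c)  ⇒  80ω_c = 25  ⇒  ω_c = 5/16
ω_c/ω_s = 5/16

5/16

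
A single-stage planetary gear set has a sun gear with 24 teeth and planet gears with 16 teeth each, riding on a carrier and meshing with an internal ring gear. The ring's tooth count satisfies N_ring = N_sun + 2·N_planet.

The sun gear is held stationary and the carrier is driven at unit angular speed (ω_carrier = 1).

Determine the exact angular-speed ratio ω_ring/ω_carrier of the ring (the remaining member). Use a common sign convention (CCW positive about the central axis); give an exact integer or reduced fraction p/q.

10/7

N_ring = 24 + 2·16 = 56
24(ω_s−ω_c) = −56(ω_r−ω_c),  ω_s=0, ω_c=1
ω_r = 1 − (24/56)(0−1) = 10/7
ω_r/ω_c = 10/7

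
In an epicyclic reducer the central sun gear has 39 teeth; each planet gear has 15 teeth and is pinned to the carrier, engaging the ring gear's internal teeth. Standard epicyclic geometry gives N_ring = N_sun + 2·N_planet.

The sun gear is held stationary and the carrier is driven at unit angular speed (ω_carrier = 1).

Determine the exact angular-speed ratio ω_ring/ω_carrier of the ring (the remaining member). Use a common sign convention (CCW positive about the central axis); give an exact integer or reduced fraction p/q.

N_ring = 39 + 2·15 = 69
39(ω_s−ω_c) = −69(ω_r−ω_c),  ω_s=0, ω_c=1
ω_r = 1 − (39/69)(0−1) = 36/23
ω_r/ω_c = 36/23

36/23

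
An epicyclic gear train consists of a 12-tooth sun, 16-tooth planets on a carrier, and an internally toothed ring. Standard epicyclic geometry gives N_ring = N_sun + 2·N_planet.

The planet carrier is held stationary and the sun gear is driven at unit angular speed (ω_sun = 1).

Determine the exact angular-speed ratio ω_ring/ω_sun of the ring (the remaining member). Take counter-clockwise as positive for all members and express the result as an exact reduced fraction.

-3/11

N_ring = 12 + 2·16 = 44
12(ω_s−ω_c) = −44(ω_r−ω_c),  ω_c=0, ω_s=1
ω_r = 0 − (12/44)(1−0) = -3/11
ω_r/ω_s = -3/11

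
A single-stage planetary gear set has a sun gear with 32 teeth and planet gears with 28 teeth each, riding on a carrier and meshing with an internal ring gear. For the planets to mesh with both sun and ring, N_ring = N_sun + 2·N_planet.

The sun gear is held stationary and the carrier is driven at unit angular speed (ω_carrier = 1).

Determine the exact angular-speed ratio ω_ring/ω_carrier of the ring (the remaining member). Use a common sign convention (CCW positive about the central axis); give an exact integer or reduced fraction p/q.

15/11

N_ring = 32 + 2·28 = 88
32(ω_s−ω_c) = −88(ω_r−ω_c),  ω_s=0, ω_c=1
ω_r = 1 − (32/88)(0−1) = 15/11
ω_r/ω_c = 15/11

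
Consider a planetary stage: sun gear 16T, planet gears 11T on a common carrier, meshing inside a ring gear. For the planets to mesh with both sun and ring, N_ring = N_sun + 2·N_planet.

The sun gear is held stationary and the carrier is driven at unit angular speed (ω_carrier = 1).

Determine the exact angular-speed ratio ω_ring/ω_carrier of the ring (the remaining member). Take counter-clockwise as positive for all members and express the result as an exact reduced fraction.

N_ring = 16 + 2·11 = 38
16(ω_s−ω_c) = −38(ω_r−ω_c),  ω_s=0, ω_c=1
ω_r = 1 − (16/38)(0−1) = 27/19
ω_r/ω_c = 27/19

27/19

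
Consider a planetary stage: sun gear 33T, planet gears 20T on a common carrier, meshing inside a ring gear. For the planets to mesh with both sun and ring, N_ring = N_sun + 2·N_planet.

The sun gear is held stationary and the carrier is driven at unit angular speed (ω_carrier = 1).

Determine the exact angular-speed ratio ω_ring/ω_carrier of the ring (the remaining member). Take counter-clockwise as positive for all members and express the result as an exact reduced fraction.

N_ring = 33 + 2·20 = 73
33(ω_s−ω_c) = −73(ω_r−ω_c),  ω_s=0, ω_c=1
ω_r = 1 − (33/73)(0−1) = 106/73
ω_r/ω_c = 106/73

106/73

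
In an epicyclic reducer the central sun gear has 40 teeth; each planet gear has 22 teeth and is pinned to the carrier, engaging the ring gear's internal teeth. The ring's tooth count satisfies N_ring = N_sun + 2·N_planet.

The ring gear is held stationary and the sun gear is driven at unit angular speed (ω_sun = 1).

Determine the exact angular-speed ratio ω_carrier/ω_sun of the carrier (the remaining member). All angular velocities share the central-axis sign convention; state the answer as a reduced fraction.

N_ring = 40 + 2·22 = 84
40(ω_s−ω_c) = −84(ω_r−ω_c),  ω_r=0, ω_s=1
40(1−ω_c) = −84(0−ω_c)  ⇒  124ω_c = 40  ⇒  ω_c = 10/31
ω_c/ω_s = 10/31

10/31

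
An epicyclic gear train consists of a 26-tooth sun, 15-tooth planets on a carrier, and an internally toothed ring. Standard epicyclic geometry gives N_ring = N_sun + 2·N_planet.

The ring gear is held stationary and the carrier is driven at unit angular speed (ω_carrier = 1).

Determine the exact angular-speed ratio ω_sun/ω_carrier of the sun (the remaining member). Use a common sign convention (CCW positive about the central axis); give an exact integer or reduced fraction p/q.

41/13

N_ring = 26 + 2·15 = 56
26(ω_s−ω_c) = −56(ω_r−ω_c),  ω_r=0, ω_c=1
ω_s = 1 − (56/26)(0−1) = 41/13
ω_s/ω_c = 41/13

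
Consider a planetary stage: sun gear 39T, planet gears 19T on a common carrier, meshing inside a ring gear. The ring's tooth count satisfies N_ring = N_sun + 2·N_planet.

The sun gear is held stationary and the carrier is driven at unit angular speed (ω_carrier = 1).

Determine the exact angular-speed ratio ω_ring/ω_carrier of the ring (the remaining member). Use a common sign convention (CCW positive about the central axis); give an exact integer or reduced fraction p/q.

N_ring = 39 + 2·19 = 77
39(ω_s−ω_c) = −77(ω_r−ω_c),  ω_s=0, ω_c=1
ω_r = 1 − (39/77)(0−1) = 116/77
ω_r/ω_c = 116/77

116/77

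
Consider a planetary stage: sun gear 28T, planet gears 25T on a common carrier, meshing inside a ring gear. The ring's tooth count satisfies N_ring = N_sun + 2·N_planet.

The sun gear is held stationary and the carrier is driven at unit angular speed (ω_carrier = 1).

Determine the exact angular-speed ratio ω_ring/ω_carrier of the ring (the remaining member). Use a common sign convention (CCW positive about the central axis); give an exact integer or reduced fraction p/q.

N_ring = 28 + 2·25 = 78
28(ω_s−ω_c) = −78(ω_r−ω_c),  ω_s=0, ω_c=1
ω_r = 1 − (28/78)(0−1) = 53/39
ω_r/ω_c = 53/39

53/39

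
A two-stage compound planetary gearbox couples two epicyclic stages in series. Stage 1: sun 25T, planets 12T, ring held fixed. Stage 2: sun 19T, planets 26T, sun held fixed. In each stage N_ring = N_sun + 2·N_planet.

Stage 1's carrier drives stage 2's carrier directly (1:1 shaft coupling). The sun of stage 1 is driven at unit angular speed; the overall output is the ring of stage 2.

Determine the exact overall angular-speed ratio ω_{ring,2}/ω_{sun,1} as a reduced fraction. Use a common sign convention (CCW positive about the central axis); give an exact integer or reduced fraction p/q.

Stage 1: N_ring = 25 + 2·12 = 49
Stage 1: 25(ω_s−ω_c) = −49(ω_r−ω_c),  ω_r=0, ω_s=1
Stage 1: 25(1−ω_c) = −49(0−ω_c)  ⇒  74ω_c = 25  ⇒  ω_c = 25/74
  ⇒ ω_c¹/ω_s¹ = 25/74
Stage 2: N_ring = 19 + 2·26 = 71
Stage 2: 19(ω_s−ω_c) = −71(ω_r−ω_c),  ω_s=0, ω_c=1
Stage 2: ω_r = 1 − (19/71)(0−1) = 90/71
  ⇒ ω_r²/ω_c² = 90/71
Coupling ω_c² = ω_c¹ ⇒ overall = 25/74 × 90/71 = 1125/2627

1125/2627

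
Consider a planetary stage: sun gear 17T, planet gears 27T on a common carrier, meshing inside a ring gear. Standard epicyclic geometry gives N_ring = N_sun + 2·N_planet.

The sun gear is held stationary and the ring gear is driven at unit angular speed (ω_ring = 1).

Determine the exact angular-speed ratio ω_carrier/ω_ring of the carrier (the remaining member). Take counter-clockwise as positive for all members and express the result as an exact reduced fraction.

71/88

N_ring = 17 + 2·27 = 71
17(ω_s−ω_c) = −71(ω_r−ω_c),  ω_s=0, ω_r=1
17(0−ω_c) = −71(1−ω_c)  ⇒  88ω_c = 71  ⇒  ω_c = 71/88
ω_c/ω_r = 71/88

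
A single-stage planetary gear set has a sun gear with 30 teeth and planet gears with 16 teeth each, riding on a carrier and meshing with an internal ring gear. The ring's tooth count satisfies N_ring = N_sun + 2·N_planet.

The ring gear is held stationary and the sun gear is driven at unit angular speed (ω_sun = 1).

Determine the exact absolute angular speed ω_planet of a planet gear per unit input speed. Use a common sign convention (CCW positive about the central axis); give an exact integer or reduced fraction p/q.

N_ring = 30 + 2·16 = 62
30(ω_s−ω_c) = −62(ω_r−ω_c),  ω_r=0, ω_s=1
30(1−ω_c) = −62(0−ω_c)  ⇒  92ω_c = 30  ⇒  ω_c = 15/46
sun–planet: 30·(1−15/46) = −16·(ω_p−ω_c)  ⇒  ω_p−ω_c = −(30/16)·(31/46) = -465/368
ω_p = 15/46 − 465/368 = -15/16

-15/16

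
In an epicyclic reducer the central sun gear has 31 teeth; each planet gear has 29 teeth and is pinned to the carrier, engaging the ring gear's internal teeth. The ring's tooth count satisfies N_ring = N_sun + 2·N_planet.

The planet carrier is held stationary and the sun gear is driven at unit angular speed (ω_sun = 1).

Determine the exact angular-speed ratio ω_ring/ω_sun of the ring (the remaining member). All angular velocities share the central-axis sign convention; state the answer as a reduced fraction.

N_ring = 31 + 2·29 = 89
31(ω_s−ω_c) = −89(ω_r−ω_c),  ω_c=0, ω_s=1
ω_r = 0 − (31/89)(1−0) = -31/89
ω_r/ω_s = -31/89

-31/89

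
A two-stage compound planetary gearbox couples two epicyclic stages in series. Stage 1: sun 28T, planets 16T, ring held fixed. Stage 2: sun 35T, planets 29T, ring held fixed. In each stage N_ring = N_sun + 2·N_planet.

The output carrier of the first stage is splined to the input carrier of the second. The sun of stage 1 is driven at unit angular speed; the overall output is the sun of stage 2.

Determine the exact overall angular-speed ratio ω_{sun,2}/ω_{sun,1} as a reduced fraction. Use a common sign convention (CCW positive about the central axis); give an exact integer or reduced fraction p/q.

64/55

Stage 1: N_ring = 28 + 2·16 = 60
Stage 1: 28(ω_s−ω_c) = −60(ω_r−ω_c),  ω_r=0, ω_s=1
Stage 1: 28(1−ω_c) = −60(0−ω_c)  ⇒  88ω_c = 28  ⇒  ω_c = 7/22
  ⇒ ω_c¹/ω_s¹ = 7/22
Stage 2: N_ring = 35 + 2·29 = 93
Stage 2: 35(ω_s−ω_c) = −93(ω_r−ω_c),  ω_r=0, ω_c=1
Stage 2: ω_s = 1 − (93/35)(0−1) = 128/35
  ⇒ ω_s²/ω_c² = 128/35
Coupling ω_c² = ω_c¹ ⇒ overall = 7/22 × 128/35 = 64/55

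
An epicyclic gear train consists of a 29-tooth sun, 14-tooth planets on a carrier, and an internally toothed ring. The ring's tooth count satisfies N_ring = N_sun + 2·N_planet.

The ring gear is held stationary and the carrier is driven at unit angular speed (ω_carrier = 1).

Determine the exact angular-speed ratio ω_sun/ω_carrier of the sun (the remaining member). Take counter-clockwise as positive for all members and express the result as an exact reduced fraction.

N_ring = 29 + 2·14 = 57
29(ω_s−ω_c) = −57(ω_r−ω_c),  ω_r=0, ω_c=1
ω_s = 1 − (57/29)(0−1) = 86/29
ω_s/ω_c = 86/29

86/29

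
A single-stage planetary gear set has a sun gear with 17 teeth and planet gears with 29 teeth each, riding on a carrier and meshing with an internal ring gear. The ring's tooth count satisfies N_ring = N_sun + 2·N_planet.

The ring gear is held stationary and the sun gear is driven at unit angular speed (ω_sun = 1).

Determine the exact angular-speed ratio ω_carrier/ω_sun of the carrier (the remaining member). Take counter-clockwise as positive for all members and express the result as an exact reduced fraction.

N_ring = 17 + 2·29 = 75
17(ω_s−ω_c) = −75(ω_r−ω_c),  ω_r=0, ω_s=1
17(1−ω_c) = −75(0−ω_c)  ⇒  92ω_c = 17  ⇒  ω_c = 17/92
ω_c/ω_s = 17/92

17/92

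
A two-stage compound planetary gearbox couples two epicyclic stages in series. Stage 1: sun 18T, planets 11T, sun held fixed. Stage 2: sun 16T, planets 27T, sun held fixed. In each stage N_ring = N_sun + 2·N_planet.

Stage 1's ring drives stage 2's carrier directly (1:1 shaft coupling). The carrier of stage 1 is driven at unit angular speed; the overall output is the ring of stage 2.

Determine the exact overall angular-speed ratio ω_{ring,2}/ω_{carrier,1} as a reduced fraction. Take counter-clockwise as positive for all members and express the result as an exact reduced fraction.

1247/700

Stage 1: N_ring = 18 + 2·11 = 40
Stage 1: 18(ω_s−ω_c) = −40(ω_r−ω_c),  ω_s=0, ω_c=1
Stage 1: ω_r = 1 − (18/40)(0−1) = 29/20
  ⇒ ω_r¹/ω_c¹ = 29/20
Stage 2: N_ring = 16 + 2·27 = 70
Stage 2: 16(ω_s−ω_c) = −70(ω_r−ω_c),  ω_s=0, ω_c=1
Stage 2: ω_r = 1 − (16/70)(0−1) = 43/35
  ⇒ ω_r²/ω_c² = 43/35
Coupling ω_c² = ω_r¹ ⇒ overall = 29/20 × 43/35 = 1247/700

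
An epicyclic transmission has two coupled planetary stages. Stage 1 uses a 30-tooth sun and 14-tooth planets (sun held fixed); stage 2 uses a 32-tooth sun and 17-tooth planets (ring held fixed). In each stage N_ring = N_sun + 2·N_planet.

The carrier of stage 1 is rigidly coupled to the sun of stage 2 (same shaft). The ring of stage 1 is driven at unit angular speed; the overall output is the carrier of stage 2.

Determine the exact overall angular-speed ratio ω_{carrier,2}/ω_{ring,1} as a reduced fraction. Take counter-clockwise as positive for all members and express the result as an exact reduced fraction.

116/539

Stage 1: N_ring = 30 + 2·14 = 58
Stage 1: 30(ω_s−ω_c) = −58(ω_r−ω_c),  ω_s=0, ω_r=1
Stage 1: 30(0−ω_c) = −58(1−ω_c)  ⇒  88ω_c = 58  ⇒  ω_c = 29/44
  ⇒ ω_c¹/ω_r¹ = 29/44
Stage 2: N_ring = 32 + 2·17 = 66
Stage 2: 32(ω_s−ω_c) = −66(ω_r−ω_c),  ω_r=0, ω_s=1
Stage 2: 32(1−ω_c) = −66(0−ω_c)  ⇒  98ω_c = 32  ⇒  ω_c = 16/49
  ⇒ ω_c²/ω_s² = 16/49
Coupling ω_s² = ω_c¹ ⇒ overall = 29/44 × 16/49 = 116/539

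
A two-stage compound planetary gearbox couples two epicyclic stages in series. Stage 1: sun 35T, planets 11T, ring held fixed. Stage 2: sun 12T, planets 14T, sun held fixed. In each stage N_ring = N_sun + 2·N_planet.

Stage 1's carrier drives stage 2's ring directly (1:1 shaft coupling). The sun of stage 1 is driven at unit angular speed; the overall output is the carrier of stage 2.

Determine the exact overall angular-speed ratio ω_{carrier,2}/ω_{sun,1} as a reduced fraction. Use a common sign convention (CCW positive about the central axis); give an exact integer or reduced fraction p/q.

175/598

Stage 1: N_ring = 35 + 2·11 = 57
Stage 1: 35(ω_s−ω_c) = −57(ω_r−ω_c),  ω_r=0, ω_s=1
Stage 1: 35(1−ω_c) = −57(0−ω_c)  ⇒  92ω_c = 35  ⇒  ω_c = 35/92
  ⇒ ω_c¹/ω_s¹ = 35/92
Stage 2: N_ring = 12 + 2·14 = 40
Stage 2: 12(ω_s−ω_c) = −40(ω_r−ω_c),  ω_s=0, ω_r=1
Stage 2: 12(0−ω_c) = −40(1−ω_c)  ⇒  52ω_c = 40  ⇒  ω_c = 10/13
  ⇒ ω_c²/ω_r² = 10/13
Coupling ω_r² = ω_c¹ ⇒ overall = 35/92 × 10/13 = 175/598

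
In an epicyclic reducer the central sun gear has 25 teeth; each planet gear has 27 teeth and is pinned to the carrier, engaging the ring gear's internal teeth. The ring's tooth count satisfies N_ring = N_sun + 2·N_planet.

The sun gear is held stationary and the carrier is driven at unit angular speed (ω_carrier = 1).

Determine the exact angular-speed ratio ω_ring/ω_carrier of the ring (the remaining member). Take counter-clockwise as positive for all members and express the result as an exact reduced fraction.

N_ring = 25 + 2·27 = 79
25(ω_s−ω_c) = −79(ω_r−ω_c),  ω_s=0, ω_c=1
ω_r = 1 − (25/79)(0−1) = 104/79
ω_r/ω_c = 104/79

104/79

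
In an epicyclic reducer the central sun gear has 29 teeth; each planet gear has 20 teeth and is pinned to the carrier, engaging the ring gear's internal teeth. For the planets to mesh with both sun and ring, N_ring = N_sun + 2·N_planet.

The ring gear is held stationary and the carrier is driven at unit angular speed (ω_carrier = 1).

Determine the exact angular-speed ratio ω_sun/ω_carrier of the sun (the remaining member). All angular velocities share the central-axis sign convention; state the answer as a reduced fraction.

98/29

N_ring = 29 + 2·20 = 69
29(ω_s−ω_c) = −69(ω_r−ω_c),  ω_r=0, ω_c=1
ω_s = 1 − (69/29)(0−1) = 98/29
ω_s/ω_c = 98/29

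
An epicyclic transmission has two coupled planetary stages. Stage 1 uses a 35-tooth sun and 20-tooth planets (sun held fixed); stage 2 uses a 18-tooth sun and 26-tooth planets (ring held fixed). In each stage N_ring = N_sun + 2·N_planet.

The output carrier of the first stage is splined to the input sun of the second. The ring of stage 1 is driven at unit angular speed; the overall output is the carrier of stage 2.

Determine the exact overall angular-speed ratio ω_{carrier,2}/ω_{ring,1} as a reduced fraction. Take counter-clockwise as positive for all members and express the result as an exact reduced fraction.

Stage 1: N_ring = 35 + 2·20 = 75
Stage 1: 35(ω_s−ω_c) = −75(ω_r−ω_c),  ω_s=0, ω_r=1
Stage 1: 35(0−ω_c) = −75(1−ω_c)  ⇒  110ω_c = 75  ⇒  ω_c = 15/22
  ⇒ ω_c¹/ω_r¹ = 15/22
Stage 2: N_ring = 18 + 2·26 = 70
Stage 2: 18(ω_s−ω_c) = −70(ω_r−ω_c),  ω_r=0, ω_s=1
Stage 2: 18(1−ω_c) = −70(0−ω_c)  ⇒  88ω_c = 18  ⇒  ω_c = 9/44
  ⇒ ω_c²/ω_s² = 9/44
Coupling ω_s² = ω_c¹ ⇒ overall = 15/22 × 9/44 = 135/968

135/968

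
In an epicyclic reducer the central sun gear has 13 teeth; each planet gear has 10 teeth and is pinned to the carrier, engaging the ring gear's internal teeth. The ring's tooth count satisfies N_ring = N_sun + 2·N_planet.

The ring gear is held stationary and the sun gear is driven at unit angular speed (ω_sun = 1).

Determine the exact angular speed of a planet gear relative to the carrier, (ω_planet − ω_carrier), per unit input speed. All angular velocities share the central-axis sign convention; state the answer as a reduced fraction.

N_ring = 13 + 2·10 = 33
13(ω_s−ω_c) = −33(ω_r−ω_c),  ω_r=0, ω_s=1
13(1−ω_c) = −33(0−ω_c)  ⇒  46ω_c = 13  ⇒  ω_c = 13/46
sun–planet: 13·(1−13/46) = −10·(ω_p−ω_c)  ⇒  ω_p−ω_c = −(13/10)·(33/46) = -429/460

-429/460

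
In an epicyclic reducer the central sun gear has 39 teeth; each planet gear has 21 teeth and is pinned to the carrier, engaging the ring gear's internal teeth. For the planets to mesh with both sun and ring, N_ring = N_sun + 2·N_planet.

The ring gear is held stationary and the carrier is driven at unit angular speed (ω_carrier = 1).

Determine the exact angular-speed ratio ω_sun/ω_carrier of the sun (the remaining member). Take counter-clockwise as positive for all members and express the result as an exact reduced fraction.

N_ring = 39 + 2·21 = 81
39(ω_s−ω_c) = −81(ω_r−ω_c),  ω_r=0, ω_c=1
ω_s = 1 − (81/39)(0−1) = 40/13
ω_s/ω_c = 40/13

40/13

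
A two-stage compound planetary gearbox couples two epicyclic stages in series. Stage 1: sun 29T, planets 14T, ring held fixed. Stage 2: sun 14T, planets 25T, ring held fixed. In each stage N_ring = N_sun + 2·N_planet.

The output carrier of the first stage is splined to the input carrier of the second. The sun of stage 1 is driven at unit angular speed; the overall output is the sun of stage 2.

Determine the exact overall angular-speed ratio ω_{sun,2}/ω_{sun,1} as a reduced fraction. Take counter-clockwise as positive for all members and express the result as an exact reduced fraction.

1131/602

Stage 1: N_ring = 29 + 2·14 = 57
Stage 1: 29(ω_s−ω_c) = −57(ω_r−ω_c),  ω_r=0, ω_s=1
Stage 1: 29(1−ω_c) = −57(0−ω_c)  ⇒  86ω_c = 29  ⇒  ω_c = 29/86
  ⇒ ω_c¹/ω_s¹ = 29/86
Stage 2: N_ring = 14 + 2·25 = 64
Stage 2: 14(ω_s−ω_c) = −64(ω_r−ω_c),  ω_r=0, ω_c=1
Stage 2: ω_s = 1 − (64/14)(0−1) = 39/7
  ⇒ ω_s²/ω_c² = 39/7
Coupling ω_c² = ω_c¹ ⇒ overall = 29/86 × 39/7 = 1131/602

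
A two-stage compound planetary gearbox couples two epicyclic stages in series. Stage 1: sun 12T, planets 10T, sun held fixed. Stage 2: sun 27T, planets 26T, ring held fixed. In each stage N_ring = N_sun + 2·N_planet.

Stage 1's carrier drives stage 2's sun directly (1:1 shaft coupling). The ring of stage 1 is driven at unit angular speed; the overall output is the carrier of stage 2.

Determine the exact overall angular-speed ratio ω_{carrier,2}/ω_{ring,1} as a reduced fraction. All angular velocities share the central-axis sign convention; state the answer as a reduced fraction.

108/583

Stage 1: N_ring = 12 + 2·10 = 32
Stage 1: 12(ω_s−ω_c) = −32(ω_r−ω_c),  ω_s=0, ω_r=1
Stage 1: 12(0−ω_c) = −32(1−ω_c)  ⇒  44ω_c = 32  ⇒  ω_c = 8/11
  ⇒ ω_c¹/ω_r¹ = 8/11
Stage 2: N_ring = 27 + 2·26 = 79
Stage 2: 27(ω_s−ω_c) = −79(ω_r−ω_c),  ω_r=0, ω_s=1
Stage 2: 27(1−ω_c) = −79(0−ω_c)  ⇒  106ω_c = 27  ⇒  ω_c = 27/106
  ⇒ ω_c²/ω_s² = 27/106
Coupling ω_s² = ω_c¹ ⇒ overall = 8/11 × 27/106 = 108/583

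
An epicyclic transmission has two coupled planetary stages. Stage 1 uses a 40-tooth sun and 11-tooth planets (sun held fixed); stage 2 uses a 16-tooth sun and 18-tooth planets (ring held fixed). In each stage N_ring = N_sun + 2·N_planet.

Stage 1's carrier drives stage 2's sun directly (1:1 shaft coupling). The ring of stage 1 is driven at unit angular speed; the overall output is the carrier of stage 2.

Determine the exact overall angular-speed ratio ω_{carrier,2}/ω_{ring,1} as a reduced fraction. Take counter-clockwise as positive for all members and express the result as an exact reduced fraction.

124/867

Stage 1: N_ring = 40 + 2·11 = 62
Stage 1: 40(ω_s−ω_c) = −62(ω_r−ω_c),  ω_s=0, ω_r=1
Stage 1: 40(0−ω_c) = −62(1−ω_c)  ⇒  102ω_c = 62  ⇒  ω_c = 31/51
  ⇒ ω_c¹/ω_r¹ = 31/51
Stage 2: N_ring = 16 + 2·18 = 52
Stage 2: 16(ω_s−ω_c) = −52(ω_r−ω_c),  ω_r=0, ω_s=1
Stage 2: 16(1−ω_c) = −52(0−ω_c)  ⇒  68ω_c = 16  ⇒  ω_c = 4/17
  ⇒ ω_c²/ω_s² = 4/17
Coupling ω_s² = ω_c¹ ⇒ overall = 31/51 × 4/17 = 124/867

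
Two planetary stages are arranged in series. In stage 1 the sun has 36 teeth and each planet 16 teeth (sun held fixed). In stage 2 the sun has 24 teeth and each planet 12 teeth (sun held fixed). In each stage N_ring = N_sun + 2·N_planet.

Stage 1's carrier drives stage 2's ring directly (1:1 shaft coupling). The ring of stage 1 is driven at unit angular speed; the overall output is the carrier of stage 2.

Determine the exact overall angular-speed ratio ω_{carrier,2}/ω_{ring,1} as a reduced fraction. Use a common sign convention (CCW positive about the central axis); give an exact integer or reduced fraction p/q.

Stage 1: N_ring = 36 + 2·16 = 68
Stage 1: 36(ω_s−ω_c) = −68(ω_r−ω_c),  ω_s=0, ω_r=1
Stage 1: 36(0−ω_c) = −68(1−ω_c)  ⇒  104ω_c = 68  ⇒  ω_c = 17/26
  ⇒ ω_c¹/ω_r¹ = 17/26
Stage 2: N_ring = 24 + 2·12 = 48
Stage 2: 24(ω_s−ω_c) = −48(ω_r−ω_c),  ω_s=0, ω_r=1
Stage 2: 24(0−ω_c) = −48(1−ω_c)  ⇒  72ω_c = 48  ⇒  ω_c = 2/3
  ⇒ ω_c²/ω_r² = 2/3
Coupling ω_r² = ω_c¹ ⇒ overall = 17/26 × 2/3 = 17/39

17/39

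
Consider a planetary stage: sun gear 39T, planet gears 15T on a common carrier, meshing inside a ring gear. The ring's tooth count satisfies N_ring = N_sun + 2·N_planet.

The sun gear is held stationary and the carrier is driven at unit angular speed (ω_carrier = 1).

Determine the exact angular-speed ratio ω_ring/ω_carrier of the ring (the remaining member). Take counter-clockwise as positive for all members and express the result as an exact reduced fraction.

36/23

N_ring = 39 + 2·15 = 69
39(ω_s−ω_c) = −69(ω_r−ω_c),  ω_s=0, ω_c=1
ω_r = 1 − (39/69)(0−1) = 36/23
ω_r/ω_c = 36/23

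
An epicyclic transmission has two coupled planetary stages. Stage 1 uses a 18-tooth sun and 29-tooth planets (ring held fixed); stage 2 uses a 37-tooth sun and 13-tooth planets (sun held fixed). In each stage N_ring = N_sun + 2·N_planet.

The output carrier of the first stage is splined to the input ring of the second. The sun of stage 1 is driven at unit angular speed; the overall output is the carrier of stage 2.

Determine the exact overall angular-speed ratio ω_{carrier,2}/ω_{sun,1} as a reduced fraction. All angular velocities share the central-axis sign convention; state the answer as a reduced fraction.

567/4700

Stage 1: N_ring = 18 + 2·29 = 76
Stage 1: 18(ω_s−ω_c) = −76(ω_r−ω_c),  ω_r=0, ω_s=1
Stage 1: 18(1−ω_c) = −76(0−ω_c)  ⇒  94ω_c = 18  ⇒  ω_c = 9/47
  ⇒ ω_c¹/ω_s¹ = 9/47
Stage 2: N_ring = 37 + 2·13 = 63
Stage 2: 37(ω_s−ω_c) = −63(ω_r−ω_c),  ω_s=0, ω_r=1
Stage 2: 37(0−ω_c) = −63(1−ω_c)  ⇒  100ω_c = 63  ⇒  ω_c = 63/100
  ⇒ ω_c²/ω_r² = 63/100
Coupling ω_r² = ω_c¹ ⇒ overall = 9/47 × 63/100 = 567/4700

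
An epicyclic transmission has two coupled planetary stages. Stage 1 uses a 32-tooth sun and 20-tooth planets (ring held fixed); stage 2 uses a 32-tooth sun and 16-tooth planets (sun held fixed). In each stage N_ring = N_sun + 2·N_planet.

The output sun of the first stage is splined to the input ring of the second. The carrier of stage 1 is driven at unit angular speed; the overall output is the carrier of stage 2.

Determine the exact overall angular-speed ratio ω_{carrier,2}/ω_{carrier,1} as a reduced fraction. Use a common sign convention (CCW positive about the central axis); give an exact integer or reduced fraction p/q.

13/6

Stage 1: N_ring = 32 + 2·20 = 72
Stage 1: 32(ω_s−ω_c) = −72(ω_r−ω_c),  ω_r=0, ω_c=1
Stage 1: ω_s = 1 − (72/32)(0−1) = 13/4
  ⇒ ω_s¹/ω_c¹ = 13/4
Stage 2: N_ring = 32 + 2·16 = 64
Stage 2: 32(ω_s−ω_c) = −64(ω_r−ω_c),  ω_s=0, ω_r=1
Stage 2: 32(0−ω_c) = −64(1−ω_c)  ⇒  96ω_c = 64  ⇒  ω_c = 2/3
  ⇒ ω_c²/ω_r² = 2/3
Coupling ω_r² = ω_s¹ ⇒ overall = 13/4 × 2/3 = 13/6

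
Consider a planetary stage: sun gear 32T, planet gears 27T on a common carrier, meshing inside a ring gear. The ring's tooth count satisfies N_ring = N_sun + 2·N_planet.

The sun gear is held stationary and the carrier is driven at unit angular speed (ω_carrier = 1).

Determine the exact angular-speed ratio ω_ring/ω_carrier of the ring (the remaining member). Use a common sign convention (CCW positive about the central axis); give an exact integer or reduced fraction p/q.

59/43

N_ring = 32 + 2·27 = 86
32(ω_s−ω_c) = −86(ω_r−ω_c),  ω_s=0, ω_c=1
ω_r = 1 − (32/86)(0−1) = 59/43
ω_r/ω_c = 59/43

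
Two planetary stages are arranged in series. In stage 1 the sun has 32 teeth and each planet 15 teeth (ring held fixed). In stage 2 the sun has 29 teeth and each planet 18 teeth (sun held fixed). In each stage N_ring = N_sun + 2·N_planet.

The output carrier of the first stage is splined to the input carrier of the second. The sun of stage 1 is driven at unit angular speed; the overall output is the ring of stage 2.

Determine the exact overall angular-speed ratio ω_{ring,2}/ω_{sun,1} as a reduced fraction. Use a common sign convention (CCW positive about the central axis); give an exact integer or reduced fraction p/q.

32/65

Stage 1: N_ring = 32 + 2·15 = 62
Stage 1: 32(ω_s−ω_c) = −62(ω_r−ω_c),  ω_r=0, ω_s=1
Stage 1: 32(1−ω_c) = −62(0−ω_c)  ⇒  94ω_c = 32  ⇒  ω_c = 16/47
  ⇒ ω_c¹/ω_s¹ = 16/47
Stage 2: N_ring = 29 + 2·18 = 65
Stage 2: 29(ω_s−ω_c) = −65(ω_r−ω_c),  ω_s=0, ω_c=1
Stage 2: ω_r = 1 − (29/65)(0−1) = 94/65
  ⇒ ω_r²/ω_c² = 94/65
Coupling ω_c² = ω_c¹ ⇒ overall = 16/47 × 94/65 = 32/65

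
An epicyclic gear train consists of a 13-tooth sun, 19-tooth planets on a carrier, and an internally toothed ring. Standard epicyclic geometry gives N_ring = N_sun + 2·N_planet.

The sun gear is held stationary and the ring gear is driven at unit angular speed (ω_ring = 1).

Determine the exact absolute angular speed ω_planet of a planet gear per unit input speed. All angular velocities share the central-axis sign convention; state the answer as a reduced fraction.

51/38

N_ring = 13 + 2·19 = 51
13(ω_s−ω_c) = −51(ω_r−ω_c),  ω_s=0, ω_r=1
13(0−ω_c) = −51(1−ω_c)  ⇒  64ω_c = 51  ⇒  ω_c = 51/64
sun–planet: 13·(0−51/64) = −19·(ω_p−ω_c)  ⇒  ω_p−ω_c = −(13/19)·(-51/64) = 663/1216
ω_p = 51/64 + 663/1216 = 51/38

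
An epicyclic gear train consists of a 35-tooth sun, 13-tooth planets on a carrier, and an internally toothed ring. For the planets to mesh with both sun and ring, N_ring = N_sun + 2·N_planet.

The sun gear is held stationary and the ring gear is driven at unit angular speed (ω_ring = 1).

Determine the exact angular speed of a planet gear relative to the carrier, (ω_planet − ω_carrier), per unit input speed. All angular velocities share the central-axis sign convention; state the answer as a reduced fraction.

2135/1248

N_ring = 35 + 2·13 = 61
35(ω_s−ω_c) = −61(ω_r−ω_c),  ω_s=0, ω_r=1
35(0−ω_c) = −61(1−ω_c)  ⇒  96ω_c = 61  ⇒  ω_c = 61/96
sun–planet: 35·(0−61/96) = −13·(ω_p−ω_c)  ⇒  ω_p−ω_c = −(35/13)·(-61/96) = 2135/1248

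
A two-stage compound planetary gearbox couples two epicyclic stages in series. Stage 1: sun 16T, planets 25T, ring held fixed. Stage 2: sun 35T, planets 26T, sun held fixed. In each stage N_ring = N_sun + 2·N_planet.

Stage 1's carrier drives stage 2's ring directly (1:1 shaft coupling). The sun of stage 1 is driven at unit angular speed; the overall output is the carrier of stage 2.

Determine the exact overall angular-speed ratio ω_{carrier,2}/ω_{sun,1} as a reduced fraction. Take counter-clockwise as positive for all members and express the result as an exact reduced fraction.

348/2501

Stage 1: N_ring = 16 + 2·25 = 66
Stage 1: 16(ω_s−ω_c) = −66(ω_r−ω_c),  ω_r=0, ω_s=1
Stage 1: 16(1−ω_c) = −66(0−ω_c)  ⇒  82ω_c = 16  ⇒  ω_c = 8/41
  ⇒ ω_c¹/ω_s¹ = 8/41
Stage 2: N_ring = 35 + 2·26 = 87
Stage 2: 35(ω_s−ω_c) = −87(ω_r−ω_c),  ω_s=0, ω_r=1
Stage 2: 35(0−ω_c) = −87(1−ω_c)  ⇒  122ω_c = 87  ⇒  ω_c = 87/122
  ⇒ ω_c²/ω_r² = 87/122
Coupling ω_r² = ω_c¹ ⇒ overall = 8/41 × 87/122 = 348/2501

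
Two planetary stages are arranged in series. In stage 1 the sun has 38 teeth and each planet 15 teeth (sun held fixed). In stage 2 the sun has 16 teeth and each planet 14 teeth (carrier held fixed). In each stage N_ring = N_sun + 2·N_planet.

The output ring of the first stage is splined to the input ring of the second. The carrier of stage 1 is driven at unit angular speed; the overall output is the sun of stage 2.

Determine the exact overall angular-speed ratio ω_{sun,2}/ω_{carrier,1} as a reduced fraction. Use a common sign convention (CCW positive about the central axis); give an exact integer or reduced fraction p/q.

-583/136

Stage 1: N_ring = 38 + 2·15 = 68
Stage 1: 38(ω_s−ω_c) = −68(ω_r−ω_c),  ω_s=0, ω_c=1
Stage 1: ω_r = 1 − (38/68)(0−1) = 53/34
  ⇒ ω_r¹/ω_c¹ = 53/34
Stage 2: N_ring = 16 + 2·14 = 44
Stage 2: 16(ω_s−ω_c) = −44(ω_r−ω_c),  ω_c=0, ω_r=1
Stage 2: ω_s = 0 − (44/16)(1−0) = -11/4
  ⇒ ω_s²/ω_r² = -11/4
Coupling ω_r² = ω_r¹ ⇒ overall = 53/34 × -11/4 = -583/136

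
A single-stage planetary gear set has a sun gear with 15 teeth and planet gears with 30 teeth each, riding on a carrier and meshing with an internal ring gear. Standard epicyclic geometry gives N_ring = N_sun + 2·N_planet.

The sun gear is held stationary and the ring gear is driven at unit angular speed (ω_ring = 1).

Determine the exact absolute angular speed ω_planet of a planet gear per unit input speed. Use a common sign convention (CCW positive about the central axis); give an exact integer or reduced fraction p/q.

N_ring = 15 + 2·30 = 75
15(ω_s−ω_c) = −75(ω_r−ω_c),  ω_s=0, ω_r=1
15(0−ω_c) = −75(1−ω_c)  ⇒  90ω_c = 75  ⇒  ω_c = 5/6
sun–planet: 15·(0−5/6) = −30·(ω_p−ω_c)  ⇒  ω_p−ω_c = −(15/30)·(-5/6) = 5/12
ω_p = 5/6 + 5/12 = 5/4

5/4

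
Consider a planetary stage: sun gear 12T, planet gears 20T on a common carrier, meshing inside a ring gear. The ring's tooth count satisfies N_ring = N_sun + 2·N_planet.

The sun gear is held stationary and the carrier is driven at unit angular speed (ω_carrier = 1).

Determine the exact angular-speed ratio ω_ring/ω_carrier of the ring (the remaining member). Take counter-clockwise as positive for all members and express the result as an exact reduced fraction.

N_ring = 12 + 2·20 = 52
12(ω_s−ω_c) = −52(ω_r−ω_c),  ω_s=0, ω_c=1
ω_r = 1 − (12/52)(0−1) = 16/13
ω_r/ω_c = 16/13

16/13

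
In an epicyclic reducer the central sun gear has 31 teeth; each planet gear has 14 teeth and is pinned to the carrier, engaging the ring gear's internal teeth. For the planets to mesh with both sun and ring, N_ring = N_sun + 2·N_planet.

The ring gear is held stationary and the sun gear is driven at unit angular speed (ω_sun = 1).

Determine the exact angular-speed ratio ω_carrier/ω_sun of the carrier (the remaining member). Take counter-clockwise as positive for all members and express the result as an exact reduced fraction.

31/90

N_ring = 31 + 2·14 = 59
31(ω_s−ω_c) = −59(ω_r−ω_c),  ω_r=0, ω_s=1
31(1−ω_c) = −59(0−ω_c)  ⇒  90ω_c = 31  ⇒  ω_c = 31/90
ω_c/ω_s = 31/90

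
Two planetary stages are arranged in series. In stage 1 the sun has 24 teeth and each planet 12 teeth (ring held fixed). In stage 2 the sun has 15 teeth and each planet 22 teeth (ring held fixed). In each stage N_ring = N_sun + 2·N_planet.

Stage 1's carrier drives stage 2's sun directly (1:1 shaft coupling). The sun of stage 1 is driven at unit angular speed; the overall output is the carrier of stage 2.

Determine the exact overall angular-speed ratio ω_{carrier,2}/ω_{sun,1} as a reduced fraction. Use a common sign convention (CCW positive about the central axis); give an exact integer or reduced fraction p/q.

5/74

Stage 1: N_ring = 24 + 2·12 = 48
Stage 1: 24(ω_s−ω_c) = −48(ω_r−ω_c),  ω_r=0, ω_s=1
Stage 1: 24(1−ω_c) = −48(0−ω_c)  ⇒  72ω_c = 24  ⇒  ω_c = 1/3
  ⇒ ω_c¹/ω_s¹ = 1/3
Stage 2: N_ring = 15 + 2·22 = 59
Stage 2: 15(ω_s−ω_c) = −59(ω_r−ω_c),  ω_r=0, ω_s=1
Stage 2: 15(1−ω_c) = −59(0−ω_c)  ⇒  74ω_c = 15  ⇒  ω_c = 15/74
  ⇒ ω_c²/ω_s² = 15/74
Coupling ω_s² = ω_c¹ ⇒ overall = 1/3 × 15/74 = 5/74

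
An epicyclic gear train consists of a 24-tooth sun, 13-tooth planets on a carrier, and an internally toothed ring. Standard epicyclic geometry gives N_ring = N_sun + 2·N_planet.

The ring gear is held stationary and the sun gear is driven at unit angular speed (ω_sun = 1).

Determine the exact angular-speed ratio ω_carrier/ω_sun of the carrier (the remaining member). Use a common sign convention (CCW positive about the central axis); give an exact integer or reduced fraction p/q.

12/37

N_ring = 24 + 2·13 = 50
24(ω_s−ω_c) = −50(ω_r−ω_c),  ω_r=0, ω_s=1
24(1−ω_c) = −50(0−ω_c)  ⇒  74ω_c = 24  ⇒  ω_c = 12/37
ω_c/ω_s = 12/37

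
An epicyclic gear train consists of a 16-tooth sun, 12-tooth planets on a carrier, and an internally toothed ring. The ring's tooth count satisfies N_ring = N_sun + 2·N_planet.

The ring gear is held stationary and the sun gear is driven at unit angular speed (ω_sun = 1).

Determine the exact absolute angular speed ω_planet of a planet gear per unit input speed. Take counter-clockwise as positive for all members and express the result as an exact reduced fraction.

N_ring = 16 + 2·12 = 40
16(ω_s−ω_c) = −40(ω_r−ω_c),  ω_r=0, ω_s=1
16(1−ω_c) = −40(0−ω_c)  ⇒  56ω_c = 16  ⇒  ω_c = 2/7
sun–planet: 16·(1−2/7) = −12·(ω_p−ω_c)  ⇒  ω_p−ω_c = −(16/12)·(5/7) = -20/21
ω_p = 2/7 − 20/21 = -2/3

-2/3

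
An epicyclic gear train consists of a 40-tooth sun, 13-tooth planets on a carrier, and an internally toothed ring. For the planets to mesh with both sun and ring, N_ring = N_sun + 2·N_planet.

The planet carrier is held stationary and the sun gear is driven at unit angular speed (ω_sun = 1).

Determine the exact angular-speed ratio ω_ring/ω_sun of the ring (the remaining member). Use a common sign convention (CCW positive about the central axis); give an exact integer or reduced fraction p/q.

-20/33

N_ring = 40 + 2·13 = 66
40(ω_s−ω_c) = −66(ω_r−ω_c),  ω_c=0, ω_s=1
ω_r = 0 − (40/66)(1−0) = -20/33
ω_r/ω_s = -20/33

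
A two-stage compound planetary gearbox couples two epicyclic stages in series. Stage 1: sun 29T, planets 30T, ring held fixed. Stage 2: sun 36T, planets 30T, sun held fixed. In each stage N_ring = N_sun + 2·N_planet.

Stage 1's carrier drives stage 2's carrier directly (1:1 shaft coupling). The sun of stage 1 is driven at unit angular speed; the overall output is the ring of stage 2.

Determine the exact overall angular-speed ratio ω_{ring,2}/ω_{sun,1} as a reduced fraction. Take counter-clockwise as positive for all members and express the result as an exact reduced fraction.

319/944

Stage 1: N_ring = 29 + 2·30 = 89
Stage 1: 29(ω_s−ω_c) = −89(ω_r−ω_c),  ω_r=0, ω_s=1
Stage 1: 29(1−ω_c) = −89(0−ω_c)  ⇒  118ω_c = 29  ⇒  ω_c = 29/118
  ⇒ ω_c¹/ω_s¹ = 29/118
Stage 2: N_ring = 36 + 2·30 = 96
Stage 2: 36(ω_s−ω_c) = −96(ω_r−ω_c),  ω_s=0, ω_c=1
Stage 2: ω_r = 1 − (36/96)(0−1) = 11/8
  ⇒ ω_r²/ω_c² = 11/8
Coupling ω_c² = ω_c¹ ⇒ overall = 29/118 × 11/8 = 319/944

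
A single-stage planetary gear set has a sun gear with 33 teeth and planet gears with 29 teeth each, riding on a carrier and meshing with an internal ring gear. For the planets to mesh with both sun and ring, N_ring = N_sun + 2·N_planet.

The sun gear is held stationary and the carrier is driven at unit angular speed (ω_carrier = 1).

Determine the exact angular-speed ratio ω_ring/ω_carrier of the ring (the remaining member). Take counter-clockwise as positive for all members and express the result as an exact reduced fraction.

124/91

N_ring = 33 + 2·29 = 91
33(ω_s−ω_c) = −91(ω_r−ω_c),  ω_s=0, ω_c=1
ω_r = 1 − (33/91)(0−1) = 124/91
ω_r/ω_c = 124/91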